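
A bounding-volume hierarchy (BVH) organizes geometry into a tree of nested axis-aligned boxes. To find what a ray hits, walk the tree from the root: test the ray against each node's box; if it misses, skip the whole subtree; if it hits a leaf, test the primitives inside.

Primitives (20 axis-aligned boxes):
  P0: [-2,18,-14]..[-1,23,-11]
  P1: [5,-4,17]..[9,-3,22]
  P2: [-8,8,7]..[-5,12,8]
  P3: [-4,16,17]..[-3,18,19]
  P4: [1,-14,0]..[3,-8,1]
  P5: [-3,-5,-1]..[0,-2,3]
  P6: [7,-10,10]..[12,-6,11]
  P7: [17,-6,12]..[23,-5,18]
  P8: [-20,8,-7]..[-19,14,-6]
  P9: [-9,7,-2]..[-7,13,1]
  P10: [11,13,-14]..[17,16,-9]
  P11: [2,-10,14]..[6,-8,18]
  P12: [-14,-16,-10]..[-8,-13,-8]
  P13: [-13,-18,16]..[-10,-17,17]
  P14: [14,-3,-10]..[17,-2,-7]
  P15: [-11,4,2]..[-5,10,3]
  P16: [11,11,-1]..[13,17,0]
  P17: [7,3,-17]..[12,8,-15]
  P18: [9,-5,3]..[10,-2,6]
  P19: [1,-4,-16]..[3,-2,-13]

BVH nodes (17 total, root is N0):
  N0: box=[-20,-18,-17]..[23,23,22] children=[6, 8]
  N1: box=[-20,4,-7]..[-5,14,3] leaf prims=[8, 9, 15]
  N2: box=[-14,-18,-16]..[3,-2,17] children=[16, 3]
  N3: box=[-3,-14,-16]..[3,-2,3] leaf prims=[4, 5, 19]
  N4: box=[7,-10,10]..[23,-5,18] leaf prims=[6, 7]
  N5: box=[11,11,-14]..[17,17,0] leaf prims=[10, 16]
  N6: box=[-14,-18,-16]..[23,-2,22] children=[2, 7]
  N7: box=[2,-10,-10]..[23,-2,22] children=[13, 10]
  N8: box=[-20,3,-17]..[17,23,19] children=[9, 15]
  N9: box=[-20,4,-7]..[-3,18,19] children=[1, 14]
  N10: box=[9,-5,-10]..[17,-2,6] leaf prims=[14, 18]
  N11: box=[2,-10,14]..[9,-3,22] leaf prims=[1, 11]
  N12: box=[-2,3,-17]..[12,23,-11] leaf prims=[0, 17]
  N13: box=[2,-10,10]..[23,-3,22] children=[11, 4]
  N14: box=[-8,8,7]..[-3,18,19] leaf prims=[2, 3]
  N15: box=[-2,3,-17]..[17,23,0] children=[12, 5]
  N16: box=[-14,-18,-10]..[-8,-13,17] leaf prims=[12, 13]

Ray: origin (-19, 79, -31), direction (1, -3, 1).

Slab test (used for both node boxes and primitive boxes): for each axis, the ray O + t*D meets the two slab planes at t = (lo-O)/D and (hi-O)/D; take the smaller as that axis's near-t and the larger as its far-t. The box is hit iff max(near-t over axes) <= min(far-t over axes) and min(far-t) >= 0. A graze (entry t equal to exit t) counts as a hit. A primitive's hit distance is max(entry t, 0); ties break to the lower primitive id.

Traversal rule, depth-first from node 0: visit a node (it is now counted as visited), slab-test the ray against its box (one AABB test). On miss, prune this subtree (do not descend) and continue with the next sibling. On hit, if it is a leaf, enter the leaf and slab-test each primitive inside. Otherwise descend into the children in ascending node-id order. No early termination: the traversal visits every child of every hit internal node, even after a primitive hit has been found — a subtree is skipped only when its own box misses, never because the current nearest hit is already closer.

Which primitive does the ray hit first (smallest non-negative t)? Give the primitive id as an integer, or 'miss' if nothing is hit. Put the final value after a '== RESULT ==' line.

Trace the traversal:
N0 x:[-1,42] y:[56/3,97/3] z:[14,53] -> hit [56/3,97/3], descend [6, 8]
  N6 x:[5,42] y:[27,97/3] z:[15,53] -> hit [27,97/3], descend [2, 7]
    N2 x:[5,22] y:[27,97/3] z:[15,48] -> miss, prune
    N7 x:[21,42] y:[27,89/3] z:[21,53] -> hit [27,89/3], descend [10, 13]
      N10 x:[28,36] y:[27,28] z:[21,37] -> hit [28,28] leaf, test {P14(miss), P18(miss)}
      N13 x:[21,42] y:[82/3,89/3] z:[41,53] -> miss, prune
  N8 x:[-1,36] y:[56/3,76/3] z:[14,50] -> hit [56/3,76/3], descend [9, 15]
    N9 x:[-1,16] y:[61/3,25] z:[24,50] -> miss, prune
    N15 x:[17,36] y:[56/3,76/3] z:[14,31] -> hit [56/3,76/3], descend [5, 12]
      N5 x:[30,36] y:[62/3,68/3] z:[17,31] -> miss, prune
      N12 x:[17,31] y:[56/3,76/3] z:[14,20] -> hit [56/3,20] leaf, test {P0(miss), P17(miss)}

Summary -> nodes [0, 6, 2, 7, 10, 13, 8, 9, 15, 5, 12]; box-tests=11; leaf-entries=2; first=miss

== RESULT ==
miss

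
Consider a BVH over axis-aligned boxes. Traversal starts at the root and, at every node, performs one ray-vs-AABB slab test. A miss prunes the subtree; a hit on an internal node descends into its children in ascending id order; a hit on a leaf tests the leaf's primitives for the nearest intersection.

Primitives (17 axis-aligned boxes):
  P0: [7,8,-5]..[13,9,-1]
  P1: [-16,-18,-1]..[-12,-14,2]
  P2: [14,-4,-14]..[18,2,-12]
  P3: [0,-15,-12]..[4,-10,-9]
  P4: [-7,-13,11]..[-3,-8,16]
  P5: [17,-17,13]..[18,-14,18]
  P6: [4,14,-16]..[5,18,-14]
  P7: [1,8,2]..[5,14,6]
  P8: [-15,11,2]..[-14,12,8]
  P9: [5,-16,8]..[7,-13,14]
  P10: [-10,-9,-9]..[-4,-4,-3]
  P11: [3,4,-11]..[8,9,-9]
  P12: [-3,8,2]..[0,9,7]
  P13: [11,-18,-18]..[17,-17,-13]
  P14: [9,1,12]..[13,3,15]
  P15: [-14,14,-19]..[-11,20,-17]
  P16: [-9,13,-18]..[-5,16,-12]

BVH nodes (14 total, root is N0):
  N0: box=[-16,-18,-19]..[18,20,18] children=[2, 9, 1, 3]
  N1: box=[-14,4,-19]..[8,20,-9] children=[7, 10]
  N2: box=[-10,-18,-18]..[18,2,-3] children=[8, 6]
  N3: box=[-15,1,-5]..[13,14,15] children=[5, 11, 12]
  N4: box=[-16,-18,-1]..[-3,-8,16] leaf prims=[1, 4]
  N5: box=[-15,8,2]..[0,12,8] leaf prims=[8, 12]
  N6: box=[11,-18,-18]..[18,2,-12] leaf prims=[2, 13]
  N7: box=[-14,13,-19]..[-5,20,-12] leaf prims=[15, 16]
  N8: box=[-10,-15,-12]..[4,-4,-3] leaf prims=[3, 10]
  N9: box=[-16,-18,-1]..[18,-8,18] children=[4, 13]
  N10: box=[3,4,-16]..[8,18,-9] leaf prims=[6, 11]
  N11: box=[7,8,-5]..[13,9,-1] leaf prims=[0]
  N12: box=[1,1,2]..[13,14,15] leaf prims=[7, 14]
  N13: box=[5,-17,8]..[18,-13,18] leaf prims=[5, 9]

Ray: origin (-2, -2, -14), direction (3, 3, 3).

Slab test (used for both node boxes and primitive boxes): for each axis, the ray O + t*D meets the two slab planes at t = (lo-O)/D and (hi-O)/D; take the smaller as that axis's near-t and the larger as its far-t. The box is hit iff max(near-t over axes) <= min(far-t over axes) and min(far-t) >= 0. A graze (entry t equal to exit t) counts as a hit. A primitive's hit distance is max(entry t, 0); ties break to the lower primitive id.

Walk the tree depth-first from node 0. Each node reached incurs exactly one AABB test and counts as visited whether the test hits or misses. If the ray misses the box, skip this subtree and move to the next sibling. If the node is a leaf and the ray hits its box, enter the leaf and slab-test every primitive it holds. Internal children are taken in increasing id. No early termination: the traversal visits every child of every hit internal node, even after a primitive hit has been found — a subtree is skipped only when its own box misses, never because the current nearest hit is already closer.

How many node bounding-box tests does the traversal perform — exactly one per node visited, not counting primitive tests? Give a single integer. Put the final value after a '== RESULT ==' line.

Walk:
N0 x:[-14/3,20/3] y:[-16/3,22/3] z:[-5/3,32/3] -> hit [-5/3,20/3], descend [1, 2, 3, 9]
  N1 x:[-4,10/3] y:[2,22/3] z:[-5/3,5/3] -> miss, prune
  N2 x:[-8/3,20/3] y:[-16/3,4/3] z:[-4/3,11/3] -> hit [-4/3,4/3], descend [6, 8]
    N6 x:[13/3,20/3] y:[-16/3,4/3] z:[-4/3,2/3] -> miss, prune
    N8 x:[-8/3,2] y:[-13/3,-2/3] z:[2/3,11/3] -> miss, prune
  N3 x:[-13/3,5] y:[1,16/3] z:[3,29/3] -> hit [3,5], descend [5, 11, 12]
    N5 x:[-13/3,2/3] y:[10/3,14/3] z:[16/3,22/3] -> miss, prune
    N11 x:[3,5] y:[10/3,11/3] z:[3,13/3] -> hit [10/3,11/3] leaf, test {P0@t=10/3}
    N12 x:[1,5] y:[1,16/3] z:[16/3,29/3] -> miss, prune
  N9 x:[-14/3,20/3] y:[-16/3,-2] z:[13/3,32/3] -> miss, prune

Summary -> nodes [0, 1, 2, 6, 8, 3, 5, 11, 12, 9]; box-tests=10; leaf-entries=1; first=P0

== RESULT ==
10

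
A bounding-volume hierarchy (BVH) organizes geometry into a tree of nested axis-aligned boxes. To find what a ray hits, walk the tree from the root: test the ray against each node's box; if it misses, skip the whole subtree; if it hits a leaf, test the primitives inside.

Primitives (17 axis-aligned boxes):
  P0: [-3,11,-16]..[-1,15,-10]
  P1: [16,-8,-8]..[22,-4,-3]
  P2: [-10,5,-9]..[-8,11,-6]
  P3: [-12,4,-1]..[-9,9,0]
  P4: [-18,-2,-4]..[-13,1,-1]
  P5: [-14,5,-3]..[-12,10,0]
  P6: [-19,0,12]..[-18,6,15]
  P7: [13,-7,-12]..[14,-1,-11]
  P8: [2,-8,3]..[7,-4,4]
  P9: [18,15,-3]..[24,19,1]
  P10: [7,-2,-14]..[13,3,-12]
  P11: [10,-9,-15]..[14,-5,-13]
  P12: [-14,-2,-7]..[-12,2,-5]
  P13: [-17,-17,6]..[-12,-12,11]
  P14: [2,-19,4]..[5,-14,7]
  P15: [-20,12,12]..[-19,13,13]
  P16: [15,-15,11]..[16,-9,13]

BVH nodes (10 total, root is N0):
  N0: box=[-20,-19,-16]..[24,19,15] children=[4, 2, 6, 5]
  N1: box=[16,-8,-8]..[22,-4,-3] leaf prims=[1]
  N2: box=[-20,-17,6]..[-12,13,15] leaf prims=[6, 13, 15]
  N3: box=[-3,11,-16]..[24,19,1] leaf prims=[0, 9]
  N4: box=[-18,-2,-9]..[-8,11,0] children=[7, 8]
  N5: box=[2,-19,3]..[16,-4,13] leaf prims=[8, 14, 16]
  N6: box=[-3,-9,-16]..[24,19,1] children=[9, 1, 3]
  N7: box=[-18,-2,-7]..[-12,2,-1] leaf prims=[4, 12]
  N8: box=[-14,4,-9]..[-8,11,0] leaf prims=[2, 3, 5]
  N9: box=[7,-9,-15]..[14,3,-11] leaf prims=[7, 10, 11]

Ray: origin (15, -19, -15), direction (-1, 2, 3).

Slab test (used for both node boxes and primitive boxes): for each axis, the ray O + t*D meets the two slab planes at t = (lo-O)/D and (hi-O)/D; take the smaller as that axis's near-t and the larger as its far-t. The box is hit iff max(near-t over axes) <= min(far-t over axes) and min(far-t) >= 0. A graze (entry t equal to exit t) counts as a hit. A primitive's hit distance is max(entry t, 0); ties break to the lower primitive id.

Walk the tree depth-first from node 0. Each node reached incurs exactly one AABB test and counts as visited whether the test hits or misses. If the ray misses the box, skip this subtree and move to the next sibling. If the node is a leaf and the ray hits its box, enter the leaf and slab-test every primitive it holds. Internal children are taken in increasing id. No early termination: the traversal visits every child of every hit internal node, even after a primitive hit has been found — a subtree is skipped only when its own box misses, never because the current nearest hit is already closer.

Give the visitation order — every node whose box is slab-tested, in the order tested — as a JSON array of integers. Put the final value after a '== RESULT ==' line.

Walk:
N0 x:[-9,35] y:[0,19] z:[-1/3,10] -> hit [0,10], descend [2, 4, 5, 6]
  N2 x:[27,35] y:[1,16] z:[7,10] -> miss, prune
  N4 x:[23,33] y:[17/2,15] z:[2,5] -> miss, prune
  N5 x:[-1,13] y:[0,15/2] z:[6,28/3] -> hit [6,15/2] leaf, test {P8(miss), P14(miss), P16(miss)}
  N6 x:[-9,18] y:[5,19] z:[-1/3,16/3] -> hit [5,16/3], descend [1, 3, 9]
    N1 x:[-7,-1] y:[11/2,15/2] z:[7/3,4] -> miss, prune
    N3 x:[-9,18] y:[15,19] z:[-1/3,16/3] -> miss, prune
    N9 x:[1,8] y:[5,11] z:[0,4/3] -> miss, prune

8 AABB tests over nodes [0, 2, 4, 5, 6, 1, 3, 9]; 1 leaf entered; closest miss.

== RESULT ==
[0, 2, 4, 5, 6, 1, 3, 9]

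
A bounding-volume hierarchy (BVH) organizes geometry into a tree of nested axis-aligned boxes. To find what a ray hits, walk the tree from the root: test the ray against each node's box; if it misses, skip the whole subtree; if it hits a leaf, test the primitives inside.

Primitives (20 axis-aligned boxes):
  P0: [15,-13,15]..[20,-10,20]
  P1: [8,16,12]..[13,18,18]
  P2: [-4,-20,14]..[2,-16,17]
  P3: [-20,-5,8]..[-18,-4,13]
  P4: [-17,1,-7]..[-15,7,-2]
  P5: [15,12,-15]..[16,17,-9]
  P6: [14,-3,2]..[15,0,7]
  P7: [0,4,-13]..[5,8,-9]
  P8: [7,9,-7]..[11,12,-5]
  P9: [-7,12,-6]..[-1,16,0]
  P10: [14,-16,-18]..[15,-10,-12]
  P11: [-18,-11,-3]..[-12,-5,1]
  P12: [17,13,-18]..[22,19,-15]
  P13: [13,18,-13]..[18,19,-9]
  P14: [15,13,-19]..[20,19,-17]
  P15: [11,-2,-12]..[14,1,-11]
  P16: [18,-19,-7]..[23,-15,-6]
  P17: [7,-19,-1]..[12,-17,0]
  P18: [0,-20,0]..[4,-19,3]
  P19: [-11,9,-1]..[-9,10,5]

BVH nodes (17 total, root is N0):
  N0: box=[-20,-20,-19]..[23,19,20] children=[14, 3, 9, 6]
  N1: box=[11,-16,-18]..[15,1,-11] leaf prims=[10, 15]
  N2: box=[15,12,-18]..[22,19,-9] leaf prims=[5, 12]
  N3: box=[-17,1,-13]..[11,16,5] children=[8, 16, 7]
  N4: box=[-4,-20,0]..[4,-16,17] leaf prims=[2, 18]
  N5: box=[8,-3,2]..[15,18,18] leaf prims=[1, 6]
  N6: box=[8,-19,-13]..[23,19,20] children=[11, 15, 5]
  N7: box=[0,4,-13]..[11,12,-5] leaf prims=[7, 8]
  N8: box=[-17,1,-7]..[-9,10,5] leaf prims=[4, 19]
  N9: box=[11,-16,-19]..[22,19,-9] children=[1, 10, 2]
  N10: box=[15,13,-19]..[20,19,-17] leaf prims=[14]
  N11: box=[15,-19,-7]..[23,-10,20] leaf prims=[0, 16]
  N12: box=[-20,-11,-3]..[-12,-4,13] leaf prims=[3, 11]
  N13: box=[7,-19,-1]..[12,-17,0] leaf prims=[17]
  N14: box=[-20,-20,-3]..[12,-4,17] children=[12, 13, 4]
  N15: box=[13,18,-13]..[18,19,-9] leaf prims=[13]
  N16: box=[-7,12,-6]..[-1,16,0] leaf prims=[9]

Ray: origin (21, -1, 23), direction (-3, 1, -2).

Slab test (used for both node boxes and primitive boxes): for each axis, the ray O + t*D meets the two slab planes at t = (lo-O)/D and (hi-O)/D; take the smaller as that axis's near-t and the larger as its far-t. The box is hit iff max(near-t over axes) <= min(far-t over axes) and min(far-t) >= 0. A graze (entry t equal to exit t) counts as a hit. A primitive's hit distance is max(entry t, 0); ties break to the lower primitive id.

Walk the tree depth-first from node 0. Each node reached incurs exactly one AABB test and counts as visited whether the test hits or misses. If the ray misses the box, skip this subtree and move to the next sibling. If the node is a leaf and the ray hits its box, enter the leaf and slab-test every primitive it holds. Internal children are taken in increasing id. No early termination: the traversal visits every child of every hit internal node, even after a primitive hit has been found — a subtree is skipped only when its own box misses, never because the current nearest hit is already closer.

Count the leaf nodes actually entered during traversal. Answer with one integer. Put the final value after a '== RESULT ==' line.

Trace the traversal:
N0 x:[-2/3,41/3] y:[-19,20] z:[3/2,21] -> hit [3/2,41/3], descend [3, 6, 9, 14]
  N3 x:[10/3,38/3] y:[2,17] z:[9,18] -> hit [9,38/3], descend [7, 8, 16]
    N7 x:[10/3,7] y:[5,13] z:[14,18] -> miss, prune
    N8 x:[10,38/3] y:[2,11] z:[9,15] -> hit [10,11] leaf, test {P4(miss), P19@t=10}
    N16 x:[22/3,28/3] y:[13,17] z:[23/2,29/2] -> miss, prune
  N6 x:[-2/3,13/3] y:[-18,20] z:[3/2,18] -> hit [3/2,13/3], descend [5, 11, 15]
    N5 x:[2,13/3] y:[-2,19] z:[5/2,21/2] -> hit [5/2,13/3] leaf, test {P1(miss), P6(miss)}
    N11 x:[-2/3,2] y:[-18,-9] z:[3/2,15] -> miss, prune
    N15 x:[1,8/3] y:[19,20] z:[16,18] -> miss, prune
  N9 x:[-1/3,10/3] y:[-15,20] z:[16,21] -> miss, prune
  N14 x:[3,41/3] y:[-19,-3] z:[3,13] -> miss, prune

order=[0, 3, 7, 8, 16, 6, 5, 11, 15, 9, 14]  |boxes|=11  |leaves|=2  hit=P19

== RESULT ==
2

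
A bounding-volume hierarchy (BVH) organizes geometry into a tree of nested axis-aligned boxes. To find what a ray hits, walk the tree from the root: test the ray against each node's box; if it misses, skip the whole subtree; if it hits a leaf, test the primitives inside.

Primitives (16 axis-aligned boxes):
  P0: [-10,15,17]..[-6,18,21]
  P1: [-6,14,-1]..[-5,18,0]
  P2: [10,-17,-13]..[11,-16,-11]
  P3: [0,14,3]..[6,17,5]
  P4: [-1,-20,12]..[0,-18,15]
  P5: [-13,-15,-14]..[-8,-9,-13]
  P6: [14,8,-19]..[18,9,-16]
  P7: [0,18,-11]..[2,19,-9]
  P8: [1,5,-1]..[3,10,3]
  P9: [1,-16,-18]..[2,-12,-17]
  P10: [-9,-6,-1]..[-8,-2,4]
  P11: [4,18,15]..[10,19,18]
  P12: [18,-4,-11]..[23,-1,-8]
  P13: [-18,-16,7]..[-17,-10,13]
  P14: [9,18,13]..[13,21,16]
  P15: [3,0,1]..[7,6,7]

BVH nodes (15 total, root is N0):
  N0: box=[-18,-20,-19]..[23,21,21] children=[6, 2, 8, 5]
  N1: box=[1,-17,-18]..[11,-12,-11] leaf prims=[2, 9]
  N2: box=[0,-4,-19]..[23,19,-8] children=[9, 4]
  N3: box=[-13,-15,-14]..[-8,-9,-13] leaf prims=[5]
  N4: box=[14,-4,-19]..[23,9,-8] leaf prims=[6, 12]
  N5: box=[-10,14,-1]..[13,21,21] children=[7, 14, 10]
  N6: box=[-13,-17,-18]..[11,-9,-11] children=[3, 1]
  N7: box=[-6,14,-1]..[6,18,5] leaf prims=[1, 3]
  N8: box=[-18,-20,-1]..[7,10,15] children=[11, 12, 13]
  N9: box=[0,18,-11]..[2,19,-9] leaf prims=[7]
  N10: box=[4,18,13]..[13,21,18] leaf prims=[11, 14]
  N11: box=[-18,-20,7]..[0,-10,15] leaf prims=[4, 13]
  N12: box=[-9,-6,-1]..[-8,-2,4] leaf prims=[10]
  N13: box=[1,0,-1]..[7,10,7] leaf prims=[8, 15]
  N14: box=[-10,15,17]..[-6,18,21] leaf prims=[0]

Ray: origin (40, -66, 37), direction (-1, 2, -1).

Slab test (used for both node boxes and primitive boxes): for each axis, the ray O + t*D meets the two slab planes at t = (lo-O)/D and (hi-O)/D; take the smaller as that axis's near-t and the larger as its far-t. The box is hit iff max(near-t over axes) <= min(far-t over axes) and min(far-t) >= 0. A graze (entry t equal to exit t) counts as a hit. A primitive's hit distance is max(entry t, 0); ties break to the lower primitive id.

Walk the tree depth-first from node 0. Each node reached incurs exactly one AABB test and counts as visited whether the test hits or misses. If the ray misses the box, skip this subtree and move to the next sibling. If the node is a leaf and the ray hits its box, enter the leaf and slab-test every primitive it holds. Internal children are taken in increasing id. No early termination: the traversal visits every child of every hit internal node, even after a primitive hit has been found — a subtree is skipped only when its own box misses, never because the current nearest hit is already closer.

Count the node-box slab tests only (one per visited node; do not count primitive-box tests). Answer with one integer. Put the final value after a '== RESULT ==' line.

Walk:
N0 x:[17,58] y:[23,87/2] z:[16,56] -> hit [23,87/2], descend [2, 5, 6, 8]
  N2 x:[17,40] y:[31,85/2] z:[45,56] -> miss, prune
  N5 x:[27,50] y:[40,87/2] z:[16,38] -> miss, prune
  N6 x:[29,53] y:[49/2,57/2] z:[48,55] -> miss, prune
  N8 x:[33,58] y:[23,38] z:[22,38] -> hit [33,38], descend [11, 12, 13]
    N11 x:[40,58] y:[23,28] z:[22,30] -> miss, prune
    N12 x:[48,49] y:[30,32] z:[33,38] -> miss, prune
    N13 x:[33,39] y:[33,38] z:[30,38] -> hit [33,38] leaf, test {P8@t=37, P15@t=33}

Summary -> nodes [0, 2, 5, 6, 8, 11, 12, 13]; box-tests=8; leaf-entries=1; first=P15

== RESULT ==
8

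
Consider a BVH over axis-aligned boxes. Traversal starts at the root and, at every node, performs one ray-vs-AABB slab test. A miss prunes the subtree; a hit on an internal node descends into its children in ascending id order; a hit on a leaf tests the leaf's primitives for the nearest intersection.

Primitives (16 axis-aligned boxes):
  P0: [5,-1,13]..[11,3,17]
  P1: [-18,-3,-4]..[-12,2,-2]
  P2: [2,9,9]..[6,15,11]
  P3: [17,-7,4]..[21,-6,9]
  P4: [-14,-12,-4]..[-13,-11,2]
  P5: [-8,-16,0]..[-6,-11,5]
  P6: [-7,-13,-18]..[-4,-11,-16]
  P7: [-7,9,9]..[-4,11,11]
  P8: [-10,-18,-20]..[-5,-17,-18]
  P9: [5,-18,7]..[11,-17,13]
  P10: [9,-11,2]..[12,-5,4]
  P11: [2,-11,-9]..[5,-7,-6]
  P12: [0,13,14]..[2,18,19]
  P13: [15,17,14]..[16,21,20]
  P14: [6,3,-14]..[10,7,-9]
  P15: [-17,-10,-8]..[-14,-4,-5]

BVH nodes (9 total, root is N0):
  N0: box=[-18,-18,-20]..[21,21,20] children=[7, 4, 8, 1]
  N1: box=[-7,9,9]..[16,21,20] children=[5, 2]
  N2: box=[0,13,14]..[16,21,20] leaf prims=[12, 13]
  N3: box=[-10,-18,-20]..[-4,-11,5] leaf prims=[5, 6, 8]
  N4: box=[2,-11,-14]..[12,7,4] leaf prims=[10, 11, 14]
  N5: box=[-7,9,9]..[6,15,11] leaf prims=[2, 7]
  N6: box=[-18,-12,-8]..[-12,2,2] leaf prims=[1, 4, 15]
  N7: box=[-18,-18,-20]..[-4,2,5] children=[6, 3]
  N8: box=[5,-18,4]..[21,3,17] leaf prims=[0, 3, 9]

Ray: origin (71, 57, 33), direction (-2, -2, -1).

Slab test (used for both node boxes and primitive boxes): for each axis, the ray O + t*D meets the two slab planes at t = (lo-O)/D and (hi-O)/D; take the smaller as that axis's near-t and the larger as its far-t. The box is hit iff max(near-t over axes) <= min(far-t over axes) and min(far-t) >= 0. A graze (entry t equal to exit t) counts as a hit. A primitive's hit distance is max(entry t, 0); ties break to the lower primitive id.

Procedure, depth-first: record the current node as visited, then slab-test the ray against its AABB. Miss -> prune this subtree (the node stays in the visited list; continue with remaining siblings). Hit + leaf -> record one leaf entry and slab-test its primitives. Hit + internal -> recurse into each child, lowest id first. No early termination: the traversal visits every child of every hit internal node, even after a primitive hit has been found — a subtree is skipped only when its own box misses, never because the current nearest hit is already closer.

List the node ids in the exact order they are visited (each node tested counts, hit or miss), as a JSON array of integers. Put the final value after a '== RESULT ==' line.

Walk:
N0 x:[25,89/2] y:[18,75/2] z:[13,53] -> hit [25,75/2], descend [1, 4, 7, 8]
  N1 x:[55/2,39] y:[18,24] z:[13,24] -> miss, prune
  N4 x:[59/2,69/2] y:[25,34] z:[29,47] -> hit [59/2,34] leaf, test {P10@t=31, P11(miss), P14(miss)}
  N7 x:[75/2,89/2] y:[55/2,75/2] z:[28,53] -> hit [75/2,75/2], descend [3, 6]
    N3 x:[75/2,81/2] y:[34,75/2] z:[28,53] -> hit [75/2,75/2] leaf, test {P5(miss), P6(miss), P8(miss)}
    N6 x:[83/2,89/2] y:[55/2,69/2] z:[31,41] -> miss, prune
  N8 x:[25,33] y:[27,75/2] z:[16,29] -> hit [27,29] leaf, test {P0(miss), P3(miss), P9(miss)}

Summary -> nodes [0, 1, 4, 7, 3, 6, 8]; box-tests=7; leaf-entries=3; first=P10

== RESULT ==
[0, 1, 4, 7, 3, 6, 8]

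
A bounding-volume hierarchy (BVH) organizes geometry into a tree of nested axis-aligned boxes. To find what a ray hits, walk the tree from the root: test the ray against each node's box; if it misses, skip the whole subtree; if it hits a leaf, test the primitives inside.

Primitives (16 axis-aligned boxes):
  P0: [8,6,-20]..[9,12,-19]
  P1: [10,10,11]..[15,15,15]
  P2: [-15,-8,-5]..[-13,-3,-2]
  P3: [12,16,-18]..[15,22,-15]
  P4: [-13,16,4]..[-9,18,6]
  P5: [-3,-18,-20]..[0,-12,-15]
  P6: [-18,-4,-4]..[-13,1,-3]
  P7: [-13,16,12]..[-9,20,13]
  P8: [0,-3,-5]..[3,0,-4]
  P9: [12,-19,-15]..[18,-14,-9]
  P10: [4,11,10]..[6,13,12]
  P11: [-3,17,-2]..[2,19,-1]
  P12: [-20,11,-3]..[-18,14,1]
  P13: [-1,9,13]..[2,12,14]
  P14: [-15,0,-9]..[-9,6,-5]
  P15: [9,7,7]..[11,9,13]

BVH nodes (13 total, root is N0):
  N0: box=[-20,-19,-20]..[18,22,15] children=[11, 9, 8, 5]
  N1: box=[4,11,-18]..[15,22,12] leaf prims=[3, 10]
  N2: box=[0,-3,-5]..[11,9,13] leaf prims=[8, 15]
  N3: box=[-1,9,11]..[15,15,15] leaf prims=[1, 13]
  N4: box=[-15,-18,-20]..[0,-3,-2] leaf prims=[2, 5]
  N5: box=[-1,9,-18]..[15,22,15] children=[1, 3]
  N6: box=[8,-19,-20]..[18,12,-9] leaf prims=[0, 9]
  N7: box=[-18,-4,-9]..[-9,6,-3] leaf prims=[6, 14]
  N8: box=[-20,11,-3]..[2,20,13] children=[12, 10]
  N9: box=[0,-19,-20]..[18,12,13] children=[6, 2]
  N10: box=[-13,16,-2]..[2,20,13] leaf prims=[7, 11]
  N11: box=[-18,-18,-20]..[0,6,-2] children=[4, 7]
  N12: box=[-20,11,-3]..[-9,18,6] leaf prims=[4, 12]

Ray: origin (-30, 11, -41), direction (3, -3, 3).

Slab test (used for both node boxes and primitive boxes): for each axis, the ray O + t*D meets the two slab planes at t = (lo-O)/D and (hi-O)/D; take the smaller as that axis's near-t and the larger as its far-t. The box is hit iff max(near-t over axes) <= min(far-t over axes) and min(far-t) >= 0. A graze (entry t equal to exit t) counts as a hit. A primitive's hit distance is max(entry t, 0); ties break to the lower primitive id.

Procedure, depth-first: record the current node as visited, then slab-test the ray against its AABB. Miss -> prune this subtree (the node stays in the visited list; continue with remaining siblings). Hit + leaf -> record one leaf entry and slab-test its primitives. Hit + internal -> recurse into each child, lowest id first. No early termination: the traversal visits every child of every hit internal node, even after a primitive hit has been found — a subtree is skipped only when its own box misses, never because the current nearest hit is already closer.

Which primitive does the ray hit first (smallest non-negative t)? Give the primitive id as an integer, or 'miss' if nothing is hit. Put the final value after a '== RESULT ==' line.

Traverse from the root:
N0 x:[10/3,16] y:[-11/3,10] z:[7,56/3] -> hit [7,10], descend [5, 8, 9, 11]
  N5 x:[29/3,15] y:[-11/3,2/3] z:[23/3,56/3] -> miss, prune
  N8 x:[10/3,32/3] y:[-3,0] z:[38/3,18] -> miss, prune
  N9 x:[10,16] y:[-1/3,10] z:[7,18] -> hit [10,10], descend [2, 6]
    N2 x:[10,41/3] y:[2/3,14/3] z:[12,18] -> miss, prune
    N6 x:[38/3,16] y:[-1/3,10] z:[7,32/3] -> miss, prune
  N11 x:[4,10] y:[5/3,29/3] z:[7,13] -> hit [7,29/3], descend [4, 7]
    N4 x:[5,10] y:[14/3,29/3] z:[7,13] -> hit [7,29/3] leaf, test {P2(miss), P5(miss)}
    N7 x:[4,7] y:[5/3,5] z:[32/3,38/3] -> miss, prune

Visited [0, 5, 8, 9, 2, 6, 11, 4, 7]. Tests: 9 box, 1 leaf. Nearest: miss.

== RESULT ==
miss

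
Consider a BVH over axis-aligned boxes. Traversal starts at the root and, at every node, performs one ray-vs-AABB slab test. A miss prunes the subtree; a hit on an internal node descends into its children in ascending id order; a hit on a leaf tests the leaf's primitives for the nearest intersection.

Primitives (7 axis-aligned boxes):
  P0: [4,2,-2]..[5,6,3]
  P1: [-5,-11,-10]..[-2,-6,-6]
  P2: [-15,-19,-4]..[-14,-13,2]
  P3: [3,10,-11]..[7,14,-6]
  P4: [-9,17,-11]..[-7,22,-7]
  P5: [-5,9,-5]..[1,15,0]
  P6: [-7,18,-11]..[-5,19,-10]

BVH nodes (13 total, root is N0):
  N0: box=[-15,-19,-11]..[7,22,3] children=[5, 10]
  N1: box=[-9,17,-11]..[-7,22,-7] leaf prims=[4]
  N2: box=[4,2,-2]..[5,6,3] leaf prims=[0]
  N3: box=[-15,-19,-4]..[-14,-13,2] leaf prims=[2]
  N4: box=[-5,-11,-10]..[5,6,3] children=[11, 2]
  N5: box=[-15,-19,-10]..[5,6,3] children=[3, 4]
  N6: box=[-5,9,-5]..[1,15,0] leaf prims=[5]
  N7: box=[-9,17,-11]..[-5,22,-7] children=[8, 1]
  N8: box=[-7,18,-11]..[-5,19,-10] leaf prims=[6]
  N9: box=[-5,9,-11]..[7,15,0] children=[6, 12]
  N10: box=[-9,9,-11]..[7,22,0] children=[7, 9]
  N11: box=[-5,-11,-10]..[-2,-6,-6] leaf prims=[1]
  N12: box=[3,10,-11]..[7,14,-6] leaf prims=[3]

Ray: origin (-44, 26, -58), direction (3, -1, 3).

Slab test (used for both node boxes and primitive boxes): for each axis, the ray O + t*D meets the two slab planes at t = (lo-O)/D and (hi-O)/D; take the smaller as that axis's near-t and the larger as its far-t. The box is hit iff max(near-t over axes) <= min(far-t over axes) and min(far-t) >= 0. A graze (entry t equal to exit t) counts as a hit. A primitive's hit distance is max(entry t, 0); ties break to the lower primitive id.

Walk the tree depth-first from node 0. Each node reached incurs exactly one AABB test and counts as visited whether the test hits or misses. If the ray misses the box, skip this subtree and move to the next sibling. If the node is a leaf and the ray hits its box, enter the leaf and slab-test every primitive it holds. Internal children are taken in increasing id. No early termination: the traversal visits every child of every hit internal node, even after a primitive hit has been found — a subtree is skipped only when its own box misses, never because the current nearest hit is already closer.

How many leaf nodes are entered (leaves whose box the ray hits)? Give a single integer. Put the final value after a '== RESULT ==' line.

Trace the traversal:
N0 x:[29/3,17] y:[4,45] z:[47/3,61/3] -> hit [47/3,17], descend [5, 10]
  N5 x:[29/3,49/3] y:[20,45] z:[16,61/3] -> miss, prune
  N10 x:[35/3,17] y:[4,17] z:[47/3,58/3] -> hit [47/3,17], descend [7, 9]
    N7 x:[35/3,13] y:[4,9] z:[47/3,17] -> miss, prune
    N9 x:[13,17] y:[11,17] z:[47/3,58/3] -> hit [47/3,17], descend [6, 12]
      N6 x:[13,15] y:[11,17] z:[53/3,58/3] -> miss, prune
      N12 x:[47/3,17] y:[12,16] z:[47/3,52/3] -> hit [47/3,16] leaf, test {P3@t=47/3}

7 AABB tests over nodes [0, 5, 10, 7, 9, 6, 12]; 1 leaf entered; closest P3.

== RESULT ==
1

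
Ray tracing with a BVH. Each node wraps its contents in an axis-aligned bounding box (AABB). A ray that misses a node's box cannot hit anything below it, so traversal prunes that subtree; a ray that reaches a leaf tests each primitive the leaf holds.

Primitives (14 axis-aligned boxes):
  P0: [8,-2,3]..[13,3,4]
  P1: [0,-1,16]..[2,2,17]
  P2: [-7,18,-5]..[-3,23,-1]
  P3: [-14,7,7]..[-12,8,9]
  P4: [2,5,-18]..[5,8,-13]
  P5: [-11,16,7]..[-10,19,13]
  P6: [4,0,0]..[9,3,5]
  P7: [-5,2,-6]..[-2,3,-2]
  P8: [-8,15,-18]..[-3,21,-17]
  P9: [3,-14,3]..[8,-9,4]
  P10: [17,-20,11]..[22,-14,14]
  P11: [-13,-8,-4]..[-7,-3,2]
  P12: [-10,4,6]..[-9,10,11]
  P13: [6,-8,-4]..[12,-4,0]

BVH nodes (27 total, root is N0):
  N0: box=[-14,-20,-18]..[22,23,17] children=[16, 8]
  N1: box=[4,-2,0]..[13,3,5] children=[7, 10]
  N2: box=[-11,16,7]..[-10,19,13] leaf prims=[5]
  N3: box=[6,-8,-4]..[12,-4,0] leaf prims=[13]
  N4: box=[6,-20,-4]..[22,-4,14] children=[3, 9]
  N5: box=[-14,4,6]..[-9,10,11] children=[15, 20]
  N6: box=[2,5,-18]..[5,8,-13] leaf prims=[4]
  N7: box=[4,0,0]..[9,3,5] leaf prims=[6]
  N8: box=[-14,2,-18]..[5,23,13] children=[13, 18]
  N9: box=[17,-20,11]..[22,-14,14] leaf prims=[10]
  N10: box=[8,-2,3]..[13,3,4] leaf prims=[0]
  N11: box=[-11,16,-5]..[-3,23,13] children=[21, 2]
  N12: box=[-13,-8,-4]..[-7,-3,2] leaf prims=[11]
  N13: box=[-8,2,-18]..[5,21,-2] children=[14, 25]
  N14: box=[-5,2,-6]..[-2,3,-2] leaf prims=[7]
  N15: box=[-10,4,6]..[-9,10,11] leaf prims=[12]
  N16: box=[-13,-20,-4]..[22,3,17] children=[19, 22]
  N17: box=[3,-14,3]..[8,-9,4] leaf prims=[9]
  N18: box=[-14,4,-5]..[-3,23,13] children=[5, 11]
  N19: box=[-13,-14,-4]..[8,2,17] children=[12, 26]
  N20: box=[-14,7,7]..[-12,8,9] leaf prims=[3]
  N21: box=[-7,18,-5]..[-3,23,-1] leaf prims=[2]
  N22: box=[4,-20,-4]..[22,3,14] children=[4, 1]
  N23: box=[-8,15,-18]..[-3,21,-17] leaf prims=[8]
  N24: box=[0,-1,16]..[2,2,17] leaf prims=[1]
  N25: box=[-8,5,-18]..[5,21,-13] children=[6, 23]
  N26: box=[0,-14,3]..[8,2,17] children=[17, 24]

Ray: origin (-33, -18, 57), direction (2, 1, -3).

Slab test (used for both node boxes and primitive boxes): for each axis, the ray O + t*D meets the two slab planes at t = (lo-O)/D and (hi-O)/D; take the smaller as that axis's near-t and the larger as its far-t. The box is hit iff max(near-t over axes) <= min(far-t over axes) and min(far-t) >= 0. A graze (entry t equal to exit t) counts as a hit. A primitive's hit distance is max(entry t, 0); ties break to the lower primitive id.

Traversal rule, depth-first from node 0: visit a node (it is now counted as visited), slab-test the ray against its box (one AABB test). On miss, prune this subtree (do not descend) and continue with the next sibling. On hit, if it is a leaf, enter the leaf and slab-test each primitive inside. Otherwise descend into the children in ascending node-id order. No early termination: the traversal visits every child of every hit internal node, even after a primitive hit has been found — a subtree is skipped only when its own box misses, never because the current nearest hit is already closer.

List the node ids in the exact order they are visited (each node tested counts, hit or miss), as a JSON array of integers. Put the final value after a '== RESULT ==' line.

Traverse from the root:
N0 x:[19/2,55/2] y:[-2,41] z:[40/3,25] -> hit [40/3,25], descend [8, 16]
  N8 x:[19/2,19] y:[20,41] z:[44/3,25] -> miss, prune
  N16 x:[10,55/2] y:[-2,21] z:[40/3,61/3] -> hit [40/3,61/3], descend [19, 22]
    N19 x:[10,41/2] y:[4,20] z:[40/3,61/3] -> hit [40/3,20], descend [12, 26]
      N12 x:[10,13] y:[10,15] z:[55/3,61/3] -> miss, prune
      N26 x:[33/2,41/2] y:[4,20] z:[40/3,18] -> hit [33/2,18], descend [17, 24]
        N17 x:[18,41/2] y:[4,9] z:[53/3,18] -> miss, prune
        N24 x:[33/2,35/2] y:[17,20] z:[40/3,41/3] -> miss, prune
    N22 x:[37/2,55/2] y:[-2,21] z:[43/3,61/3] -> hit [37/2,61/3], descend [1, 4]
      N1 x:[37/2,23] y:[16,21] z:[52/3,19] -> hit [37/2,19], descend [7, 10]
        N7 x:[37/2,21] y:[18,21] z:[52/3,19] -> hit [37/2,19] leaf, test {P6@t=37/2}
        N10 x:[41/2,23] y:[16,21] z:[53/3,18] -> miss, prune
      N4 x:[39/2,55/2] y:[-2,14] z:[43/3,61/3] -> miss, prune

order=[0, 8, 16, 19, 12, 26, 17, 24, 22, 1, 7, 10, 4]  |boxes|=13  |leaves|=1  hit=P6

== RESULT ==
[0, 8, 16, 19, 12, 26, 17, 24, 22, 1, 7, 10, 4]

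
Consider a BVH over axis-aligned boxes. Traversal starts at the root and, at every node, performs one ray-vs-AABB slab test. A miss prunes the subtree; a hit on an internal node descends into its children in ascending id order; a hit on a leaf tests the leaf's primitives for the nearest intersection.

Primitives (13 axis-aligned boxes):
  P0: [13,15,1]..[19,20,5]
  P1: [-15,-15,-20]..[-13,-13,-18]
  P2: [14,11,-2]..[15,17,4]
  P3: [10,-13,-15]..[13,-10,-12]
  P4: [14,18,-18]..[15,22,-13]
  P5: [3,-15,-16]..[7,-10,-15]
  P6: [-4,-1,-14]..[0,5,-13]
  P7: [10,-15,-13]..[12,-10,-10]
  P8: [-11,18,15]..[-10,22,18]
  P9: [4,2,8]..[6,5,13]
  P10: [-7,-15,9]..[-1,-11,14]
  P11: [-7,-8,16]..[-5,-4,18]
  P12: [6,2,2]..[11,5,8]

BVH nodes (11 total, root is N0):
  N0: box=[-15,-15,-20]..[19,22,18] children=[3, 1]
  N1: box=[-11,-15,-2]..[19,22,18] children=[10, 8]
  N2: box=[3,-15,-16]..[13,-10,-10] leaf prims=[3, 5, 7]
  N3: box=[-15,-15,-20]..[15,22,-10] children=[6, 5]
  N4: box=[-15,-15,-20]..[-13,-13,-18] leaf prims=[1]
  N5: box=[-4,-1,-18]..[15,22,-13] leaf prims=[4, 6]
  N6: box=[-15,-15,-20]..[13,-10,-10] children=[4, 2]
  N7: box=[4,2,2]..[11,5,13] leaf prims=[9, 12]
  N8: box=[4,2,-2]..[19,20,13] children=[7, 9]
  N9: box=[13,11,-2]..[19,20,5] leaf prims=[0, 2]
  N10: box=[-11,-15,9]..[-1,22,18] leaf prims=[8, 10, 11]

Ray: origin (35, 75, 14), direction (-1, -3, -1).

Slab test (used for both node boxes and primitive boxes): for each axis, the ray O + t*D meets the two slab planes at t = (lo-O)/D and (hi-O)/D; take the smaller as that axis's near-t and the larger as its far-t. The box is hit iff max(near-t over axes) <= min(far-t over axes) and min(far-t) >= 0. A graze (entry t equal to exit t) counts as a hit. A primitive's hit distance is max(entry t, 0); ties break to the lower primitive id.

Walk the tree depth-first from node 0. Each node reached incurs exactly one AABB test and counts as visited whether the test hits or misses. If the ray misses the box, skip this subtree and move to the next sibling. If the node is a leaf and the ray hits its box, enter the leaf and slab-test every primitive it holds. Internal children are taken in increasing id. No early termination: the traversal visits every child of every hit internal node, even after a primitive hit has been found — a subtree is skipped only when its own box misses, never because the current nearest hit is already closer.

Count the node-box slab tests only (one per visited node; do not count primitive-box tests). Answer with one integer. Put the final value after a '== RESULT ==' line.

Trace the traversal:
N0 x:[16,50] y:[53/3,30] z:[-4,34] -> hit [53/3,30], descend [1, 3]
  N1 x:[16,46] y:[53/3,30] z:[-4,16] -> miss, prune
  N3 x:[20,50] y:[53/3,30] z:[24,34] -> hit [24,30], descend [5, 6]
    N5 x:[20,39] y:[53/3,76/3] z:[27,32] -> miss, prune
    N6 x:[22,50] y:[85/3,30] z:[24,34] -> hit [85/3,30], descend [2, 4]
      N2 x:[22,32] y:[85/3,30] z:[24,30] -> hit [85/3,30] leaf, test {P3(miss), P5@t=29, P7(miss)}
      N4 x:[48,50] y:[88/3,30] z:[32,34] -> miss, prune

Visited [0, 1, 3, 5, 6, 2, 4]. Tests: 7 box, 1 leaf. Nearest: P5.

== RESULT ==
7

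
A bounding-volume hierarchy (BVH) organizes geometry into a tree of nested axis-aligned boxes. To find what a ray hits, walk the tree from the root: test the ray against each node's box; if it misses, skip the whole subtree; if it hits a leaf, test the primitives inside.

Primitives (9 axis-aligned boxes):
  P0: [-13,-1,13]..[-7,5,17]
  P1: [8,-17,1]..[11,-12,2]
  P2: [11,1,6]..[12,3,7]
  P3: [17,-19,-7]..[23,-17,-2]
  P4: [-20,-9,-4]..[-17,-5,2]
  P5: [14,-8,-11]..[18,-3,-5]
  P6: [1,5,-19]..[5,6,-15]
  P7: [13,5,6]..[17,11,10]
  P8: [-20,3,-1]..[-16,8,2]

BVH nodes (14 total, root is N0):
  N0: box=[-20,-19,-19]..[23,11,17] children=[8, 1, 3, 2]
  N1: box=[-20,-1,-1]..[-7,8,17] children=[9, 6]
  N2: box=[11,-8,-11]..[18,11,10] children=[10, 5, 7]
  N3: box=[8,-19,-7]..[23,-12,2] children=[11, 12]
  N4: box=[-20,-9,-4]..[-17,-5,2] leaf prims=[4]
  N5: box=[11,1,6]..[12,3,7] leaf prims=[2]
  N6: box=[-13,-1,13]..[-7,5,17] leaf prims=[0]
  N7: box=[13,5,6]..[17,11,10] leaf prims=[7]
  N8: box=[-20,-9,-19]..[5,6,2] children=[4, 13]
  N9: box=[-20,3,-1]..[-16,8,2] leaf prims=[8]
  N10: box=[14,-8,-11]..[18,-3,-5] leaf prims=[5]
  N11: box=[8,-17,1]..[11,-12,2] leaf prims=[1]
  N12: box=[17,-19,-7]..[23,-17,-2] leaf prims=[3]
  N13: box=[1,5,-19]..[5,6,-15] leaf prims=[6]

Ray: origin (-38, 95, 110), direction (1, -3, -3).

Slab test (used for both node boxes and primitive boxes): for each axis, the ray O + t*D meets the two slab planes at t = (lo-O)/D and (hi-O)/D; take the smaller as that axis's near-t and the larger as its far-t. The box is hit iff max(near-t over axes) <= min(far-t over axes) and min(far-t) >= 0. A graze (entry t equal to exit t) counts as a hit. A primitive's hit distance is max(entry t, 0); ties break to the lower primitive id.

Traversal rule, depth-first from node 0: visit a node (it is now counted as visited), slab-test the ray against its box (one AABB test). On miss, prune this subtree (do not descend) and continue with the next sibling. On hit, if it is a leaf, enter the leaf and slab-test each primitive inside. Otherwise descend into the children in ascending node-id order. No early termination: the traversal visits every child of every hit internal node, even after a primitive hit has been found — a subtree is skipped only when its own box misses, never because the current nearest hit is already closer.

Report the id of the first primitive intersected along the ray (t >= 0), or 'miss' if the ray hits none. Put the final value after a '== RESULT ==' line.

Trace the traversal:
N0 x:[18,61] y:[28,38] z:[31,43] -> hit [31,38], descend [1, 2, 3, 8]
  N1 x:[18,31] y:[29,32] z:[31,37] -> hit [31,31], descend [6, 9]
    N6 x:[25,31] y:[30,32] z:[31,97/3] -> hit [31,31] leaf, test {P0@t=31}
    N9 x:[18,22] y:[29,92/3] z:[36,37] -> miss, prune
  N2 x:[49,56] y:[28,103/3] z:[100/3,121/3] -> miss, prune
  N3 x:[46,61] y:[107/3,38] z:[36,39] -> miss, prune
  N8 x:[18,43] y:[89/3,104/3] z:[36,43] -> miss, prune

Visited [0, 1, 6, 9, 2, 3, 8]. Tests: 7 box, 1 leaf. Nearest: P0.

== RESULT ==
0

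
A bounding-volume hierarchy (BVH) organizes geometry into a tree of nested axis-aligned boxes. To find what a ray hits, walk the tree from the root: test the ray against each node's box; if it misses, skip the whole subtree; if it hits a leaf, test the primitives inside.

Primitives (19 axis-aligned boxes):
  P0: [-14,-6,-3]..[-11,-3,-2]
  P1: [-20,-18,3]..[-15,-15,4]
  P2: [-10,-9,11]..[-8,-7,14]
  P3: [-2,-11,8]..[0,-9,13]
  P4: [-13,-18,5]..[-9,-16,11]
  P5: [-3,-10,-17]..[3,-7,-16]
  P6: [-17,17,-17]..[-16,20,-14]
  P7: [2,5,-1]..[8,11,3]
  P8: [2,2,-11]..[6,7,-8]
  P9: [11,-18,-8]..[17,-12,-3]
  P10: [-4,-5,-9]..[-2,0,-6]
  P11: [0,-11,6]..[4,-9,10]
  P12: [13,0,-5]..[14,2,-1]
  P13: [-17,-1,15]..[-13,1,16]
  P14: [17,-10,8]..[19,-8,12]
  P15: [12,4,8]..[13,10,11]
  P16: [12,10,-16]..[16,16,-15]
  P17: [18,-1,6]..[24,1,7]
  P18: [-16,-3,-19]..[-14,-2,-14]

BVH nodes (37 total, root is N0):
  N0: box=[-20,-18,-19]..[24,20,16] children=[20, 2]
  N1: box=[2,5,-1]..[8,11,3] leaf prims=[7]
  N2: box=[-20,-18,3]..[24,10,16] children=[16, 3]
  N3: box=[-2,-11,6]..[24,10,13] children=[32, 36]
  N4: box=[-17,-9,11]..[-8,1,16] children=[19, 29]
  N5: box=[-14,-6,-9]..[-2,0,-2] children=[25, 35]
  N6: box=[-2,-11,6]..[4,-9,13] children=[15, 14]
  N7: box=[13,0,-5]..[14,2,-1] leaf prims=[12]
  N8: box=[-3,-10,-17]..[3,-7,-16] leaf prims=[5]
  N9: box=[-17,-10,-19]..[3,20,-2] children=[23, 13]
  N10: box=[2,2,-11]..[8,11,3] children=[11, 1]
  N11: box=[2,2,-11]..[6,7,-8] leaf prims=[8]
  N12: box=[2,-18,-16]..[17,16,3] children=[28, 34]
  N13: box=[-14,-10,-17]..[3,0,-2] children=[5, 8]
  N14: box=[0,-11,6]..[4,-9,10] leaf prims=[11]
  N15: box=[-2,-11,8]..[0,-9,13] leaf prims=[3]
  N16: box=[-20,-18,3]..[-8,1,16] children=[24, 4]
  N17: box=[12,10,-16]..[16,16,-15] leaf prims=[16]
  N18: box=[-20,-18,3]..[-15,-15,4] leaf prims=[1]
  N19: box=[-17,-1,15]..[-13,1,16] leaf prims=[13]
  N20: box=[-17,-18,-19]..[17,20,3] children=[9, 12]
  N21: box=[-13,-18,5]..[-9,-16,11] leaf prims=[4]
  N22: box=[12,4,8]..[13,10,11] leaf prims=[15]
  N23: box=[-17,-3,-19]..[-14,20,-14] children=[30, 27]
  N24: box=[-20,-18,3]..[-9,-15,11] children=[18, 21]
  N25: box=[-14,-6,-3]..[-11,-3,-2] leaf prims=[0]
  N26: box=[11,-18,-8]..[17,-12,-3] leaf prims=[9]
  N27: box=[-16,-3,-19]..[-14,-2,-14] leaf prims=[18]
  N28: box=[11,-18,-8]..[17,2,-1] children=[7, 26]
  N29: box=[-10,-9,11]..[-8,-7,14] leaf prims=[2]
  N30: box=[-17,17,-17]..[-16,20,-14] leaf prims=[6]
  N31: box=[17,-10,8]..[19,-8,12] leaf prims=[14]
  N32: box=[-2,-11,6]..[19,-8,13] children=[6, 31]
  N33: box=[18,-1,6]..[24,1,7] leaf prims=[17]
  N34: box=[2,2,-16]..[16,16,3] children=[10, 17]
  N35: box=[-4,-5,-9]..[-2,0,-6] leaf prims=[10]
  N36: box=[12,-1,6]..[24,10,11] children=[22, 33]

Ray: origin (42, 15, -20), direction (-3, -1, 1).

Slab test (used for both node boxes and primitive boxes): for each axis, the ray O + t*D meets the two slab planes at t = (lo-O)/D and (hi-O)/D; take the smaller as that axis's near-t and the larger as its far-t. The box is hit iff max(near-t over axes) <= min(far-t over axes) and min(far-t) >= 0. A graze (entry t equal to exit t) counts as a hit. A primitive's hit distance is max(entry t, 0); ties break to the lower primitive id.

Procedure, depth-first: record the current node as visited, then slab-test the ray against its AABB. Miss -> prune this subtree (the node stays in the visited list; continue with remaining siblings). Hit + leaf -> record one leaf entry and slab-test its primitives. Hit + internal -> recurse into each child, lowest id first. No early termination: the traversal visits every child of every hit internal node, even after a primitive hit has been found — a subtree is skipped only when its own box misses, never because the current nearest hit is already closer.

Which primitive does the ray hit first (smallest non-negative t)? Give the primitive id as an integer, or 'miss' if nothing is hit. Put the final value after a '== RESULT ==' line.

Walk:
N0 x:[6,62/3] y:[-5,33] z:[1,36] -> hit [6,62/3], descend [2, 20]
  N2 x:[6,62/3] y:[5,33] z:[23,36] -> miss, prune
  N20 x:[25/3,59/3] y:[-5,33] z:[1,23] -> hit [25/3,59/3], descend [9, 12]
    N9 x:[13,59/3] y:[-5,25] z:[1,18] -> hit [13,18], descend [13, 23]
      N13 x:[13,56/3] y:[15,25] z:[3,18] -> hit [15,18], descend [5, 8]
        N5 x:[44/3,56/3] y:[15,21] z:[11,18] -> hit [15,18], descend [25, 35]
          N25 x:[53/3,56/3] y:[18,21] z:[17,18] -> hit [18,18] leaf, test {P0@t=18}
          N35 x:[44/3,46/3] y:[15,20] z:[11,14] -> miss, prune
        N8 x:[13,15] y:[22,25] z:[3,4] -> miss, prune
      N23 x:[56/3,59/3] y:[-5,18] z:[1,6] -> miss, prune
    N12 x:[25/3,40/3] y:[-1,33] z:[4,23] -> hit [25/3,40/3], descend [28, 34]
      N28 x:[25/3,31/3] y:[13,33] z:[12,19] -> miss, prune
      N34 x:[26/3,40/3] y:[-1,13] z:[4,23] -> hit [26/3,13], descend [10, 17]
        N10 x:[34/3,40/3] y:[4,13] z:[9,23] -> hit [34/3,13], descend [1, 11]
          N1 x:[34/3,40/3] y:[4,10] z:[19,23] -> miss, prune
          N11 x:[12,40/3] y:[8,13] z:[9,12] -> hit [12,12] leaf, test {P8@t=12}
        N17 x:[26/3,10] y:[-1,5] z:[4,5] -> miss, prune

17 AABB tests over nodes [0, 2, 20, 9, 13, 5, 25, 35, 8, 23, 12, 28, 34, 10, 1, 11, 17]; 2 leaves entered; closest P8.

== RESULT ==
8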